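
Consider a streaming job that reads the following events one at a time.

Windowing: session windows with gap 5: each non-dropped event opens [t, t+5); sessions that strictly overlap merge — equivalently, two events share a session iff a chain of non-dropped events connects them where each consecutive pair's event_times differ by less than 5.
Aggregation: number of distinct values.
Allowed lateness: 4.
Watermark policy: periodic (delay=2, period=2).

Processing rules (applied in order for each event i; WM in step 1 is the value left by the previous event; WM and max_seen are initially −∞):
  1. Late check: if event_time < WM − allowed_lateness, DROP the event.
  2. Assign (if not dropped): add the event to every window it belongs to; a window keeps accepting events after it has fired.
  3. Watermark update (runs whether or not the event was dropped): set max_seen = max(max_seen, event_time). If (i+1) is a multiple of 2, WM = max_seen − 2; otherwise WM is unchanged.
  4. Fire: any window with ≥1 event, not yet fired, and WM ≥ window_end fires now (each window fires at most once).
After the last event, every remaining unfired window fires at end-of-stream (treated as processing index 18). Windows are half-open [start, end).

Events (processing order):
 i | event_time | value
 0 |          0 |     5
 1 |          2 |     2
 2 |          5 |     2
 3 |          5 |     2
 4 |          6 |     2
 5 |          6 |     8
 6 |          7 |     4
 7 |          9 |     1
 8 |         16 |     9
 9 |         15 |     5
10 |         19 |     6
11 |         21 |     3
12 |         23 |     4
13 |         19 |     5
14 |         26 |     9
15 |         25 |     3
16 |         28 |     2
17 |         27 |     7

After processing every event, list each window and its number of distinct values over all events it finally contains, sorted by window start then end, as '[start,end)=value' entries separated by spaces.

i=0 t=0 v=5: → [0,5); WM=−∞
i=1 t=2 v=2: → [0,7); WM=0
i=2 t=5 v=2: → [0,10); WM=0
i=3 t=5 v=2: → [0,10); WM=3
i=4 t=6 v=2: → [0,11); WM=3
i=5 t=6 v=8: → [0,11); WM=4
i=6 t=7 v=4: → [0,12); WM=4
i=7 t=9 v=1: → [0,14); WM=7
i=8 t=16 v=9: → [16,21); WM=7
i=9 t=15 v=5: → [15,21); WM=14
i=10 t=19 v=6: → [15,24); WM=14
i=11 t=21 v=3: → [15,26); WM=19
i=12 t=23 v=4: → [15,28); WM=19
i=13 t=19 v=5: → [15,28); WM=21
i=14 t=26 v=9: → [15,31); WM=21
i=15 t=25 v=3: → [15,31); WM=24
i=16 t=28 v=2: → [15,33); WM=24
i=17 t=27 v=7: → [15,33); WM=26

[0,14)=5 [15,33)=7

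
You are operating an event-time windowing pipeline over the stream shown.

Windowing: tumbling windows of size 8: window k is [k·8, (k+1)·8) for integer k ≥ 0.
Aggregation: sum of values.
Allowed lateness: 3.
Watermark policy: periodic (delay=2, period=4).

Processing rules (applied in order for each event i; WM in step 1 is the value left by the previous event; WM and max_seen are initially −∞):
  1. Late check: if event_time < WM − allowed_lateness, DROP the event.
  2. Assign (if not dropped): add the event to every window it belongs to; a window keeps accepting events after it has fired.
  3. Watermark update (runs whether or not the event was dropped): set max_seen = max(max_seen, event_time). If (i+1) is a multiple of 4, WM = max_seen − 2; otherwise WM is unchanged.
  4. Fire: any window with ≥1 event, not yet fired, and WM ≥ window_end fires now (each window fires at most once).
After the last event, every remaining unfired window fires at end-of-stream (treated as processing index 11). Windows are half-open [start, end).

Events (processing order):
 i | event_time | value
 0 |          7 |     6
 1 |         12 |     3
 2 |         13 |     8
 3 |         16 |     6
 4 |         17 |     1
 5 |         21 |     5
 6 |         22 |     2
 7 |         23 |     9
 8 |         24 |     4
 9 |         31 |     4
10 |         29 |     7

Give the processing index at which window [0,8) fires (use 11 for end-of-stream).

3

i=0 t=7 v=6: → [0,8); WM=−∞
i=1 t=12 v=3: → [8,16); WM=−∞
i=2 t=13 v=8: → [8,16); WM=−∞
i=3 t=16 v=6: → [16,24); WM=14; [0,8) fires=6
i=4 t=17 v=1: → [16,24); WM=14
i=5 t=21 v=5: → [16,24); WM=14
i=6 t=22 v=2: → [16,24); WM=14
i=7 t=23 v=9: → [16,24); WM=21; [8,16) fires=11
i=8 t=24 v=4: → [24,32); WM=21
i=9 t=31 v=4: → [24,32); WM=21
i=10 t=29 v=7: → [24,32); WM=21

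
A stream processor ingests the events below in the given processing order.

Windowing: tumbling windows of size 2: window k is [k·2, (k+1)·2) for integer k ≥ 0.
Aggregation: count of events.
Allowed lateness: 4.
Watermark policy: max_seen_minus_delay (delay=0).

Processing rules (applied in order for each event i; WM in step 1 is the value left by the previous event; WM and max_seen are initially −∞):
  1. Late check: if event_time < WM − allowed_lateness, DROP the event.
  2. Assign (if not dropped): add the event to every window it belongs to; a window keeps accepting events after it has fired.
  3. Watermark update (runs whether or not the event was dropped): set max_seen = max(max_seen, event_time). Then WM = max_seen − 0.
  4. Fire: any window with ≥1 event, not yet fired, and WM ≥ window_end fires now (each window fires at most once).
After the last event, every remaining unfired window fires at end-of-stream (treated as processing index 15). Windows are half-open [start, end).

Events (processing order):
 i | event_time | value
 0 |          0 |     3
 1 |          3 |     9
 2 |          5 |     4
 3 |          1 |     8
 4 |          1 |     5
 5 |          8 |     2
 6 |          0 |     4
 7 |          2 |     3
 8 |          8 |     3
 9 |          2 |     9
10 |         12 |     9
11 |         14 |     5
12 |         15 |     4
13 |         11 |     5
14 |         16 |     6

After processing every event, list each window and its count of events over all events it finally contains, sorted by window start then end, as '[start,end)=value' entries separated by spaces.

[0,2)=3 [2,4)=1 [4,6)=1 [8,10)=2 [10,12)=1 [12,14)=1 [14,16)=2 [16,18)=1

i=0 t=0 v=3: → [0,2); WM=0
i=1 t=3 v=9: → [2,4); WM=3; [0,2) fires=1
i=2 t=5 v=4: → [4,6); WM=5; [2,4) fires=1
i=3 t=1 v=8: → [0,2); WM=5
i=4 t=1 v=5: → [0,2); WM=5
i=5 t=8 v=2: → [8,10); WM=8; [4,6) fires=1
i=6 t=0 v=4: DROP (t<8-4); WM=8
i=7 t=2 v=3: DROP (t<8-4); WM=8
i=8 t=8 v=3: → [8,10); WM=8
i=9 t=2 v=9: DROP (t<8-4); WM=8
i=10 t=12 v=9: → [12,14); WM=12; [8,10) fires=2
i=11 t=14 v=5: → [14,16); WM=14; [12,14) fires=1
i=12 t=15 v=4: → [14,16); WM=15
i=13 t=11 v=5: → [10,12); WM=15; [10,12) fires=1
i=14 t=16 v=6: → [16,18); WM=16; [14,16) fires=2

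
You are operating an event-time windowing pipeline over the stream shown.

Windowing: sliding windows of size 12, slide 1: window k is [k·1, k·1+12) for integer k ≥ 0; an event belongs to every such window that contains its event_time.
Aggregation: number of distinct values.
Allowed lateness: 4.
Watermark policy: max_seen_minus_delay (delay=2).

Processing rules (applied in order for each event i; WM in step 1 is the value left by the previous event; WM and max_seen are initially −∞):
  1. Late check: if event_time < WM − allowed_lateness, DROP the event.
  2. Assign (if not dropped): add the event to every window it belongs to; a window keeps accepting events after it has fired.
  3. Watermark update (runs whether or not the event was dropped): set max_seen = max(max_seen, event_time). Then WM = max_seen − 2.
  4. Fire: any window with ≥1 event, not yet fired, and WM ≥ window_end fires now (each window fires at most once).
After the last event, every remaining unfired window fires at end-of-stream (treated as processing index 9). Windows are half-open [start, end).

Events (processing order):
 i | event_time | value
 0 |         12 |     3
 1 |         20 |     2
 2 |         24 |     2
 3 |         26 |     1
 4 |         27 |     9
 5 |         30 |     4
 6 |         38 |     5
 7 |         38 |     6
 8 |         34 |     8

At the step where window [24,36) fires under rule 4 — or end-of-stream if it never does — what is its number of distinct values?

4

i=0 t=12 v=3: → [12,24),[11,23),[10,22),[9,21),[8,20),[7,19),[6,18),[5,17),[4,16),[3,15),[2,14),[1,13); WM=10
i=1 t=20 v=2: → [20,32),[19,31),[18,30),[17,29),[16,28),[15,27),[14,26),[13,25),[12,24),[11,23),[10,22),[9,21); WM=18; [1,13) fires=1 [2,14) fires=1 [3,15) fires=1 [4,16) fires=1 [5,17) fires=1 [6,18) fires=1
i=2 t=24 v=2: → [24,36),[23,35),[22,34),[21,33),[20,32),[19,31),[18,30),[17,29),[16,28),[15,27),[14,26),[13,25); WM=22; [7,19) fires=1 [8,20) fires=1 [9,21) fires=2 [10,22) fires=2
i=3 t=26 v=1: → [26,38),[25,37),[24,36),[23,35),[22,34),[21,33),[20,32),[19,31),[18,30),[17,29),[16,28),[15,27); WM=24; [11,23) fires=2 [12,24) fires=2
i=4 t=27 v=9: → [27,39),[26,38),[25,37),[24,36),[23,35),[22,34),[21,33),[20,32),[19,31),[18,30),[17,29),[16,28); WM=25; [13,25) fires=1
i=5 t=30 v=4: → [30,42),[29,41),[28,40),[27,39),[26,38),[25,37),[24,36),[23,35),[22,34),[21,33),[20,32),[19,31); WM=28; [14,26) fires=1 [15,27) fires=2 [16,28) fires=3
i=6 t=38 v=5: → [38,50),[37,49),[36,48),[35,47),[34,46),[33,45),[32,44),[31,43),[30,42),[29,41),[28,40),[27,39); WM=36; [17,29) fires=3 [18,30) fires=3 [19,31) fires=4 [20,32) fires=4 [21,33) fires=4 [22,34) fires=4 [23,35) fires=4 [24,36) fires=4
i=7 t=38 v=6: → [38,50),[37,49),[36,48),[35,47),[34,46),[33,45),[32,44),[31,43),[30,42),[29,41),[28,40),[27,39); WM=36
i=8 t=34 v=8: → [34,46),[33,45),[32,44),[31,43),[30,42),[29,41),[28,40),[27,39),[26,38),[25,37),[24,36),[23,35); WM=36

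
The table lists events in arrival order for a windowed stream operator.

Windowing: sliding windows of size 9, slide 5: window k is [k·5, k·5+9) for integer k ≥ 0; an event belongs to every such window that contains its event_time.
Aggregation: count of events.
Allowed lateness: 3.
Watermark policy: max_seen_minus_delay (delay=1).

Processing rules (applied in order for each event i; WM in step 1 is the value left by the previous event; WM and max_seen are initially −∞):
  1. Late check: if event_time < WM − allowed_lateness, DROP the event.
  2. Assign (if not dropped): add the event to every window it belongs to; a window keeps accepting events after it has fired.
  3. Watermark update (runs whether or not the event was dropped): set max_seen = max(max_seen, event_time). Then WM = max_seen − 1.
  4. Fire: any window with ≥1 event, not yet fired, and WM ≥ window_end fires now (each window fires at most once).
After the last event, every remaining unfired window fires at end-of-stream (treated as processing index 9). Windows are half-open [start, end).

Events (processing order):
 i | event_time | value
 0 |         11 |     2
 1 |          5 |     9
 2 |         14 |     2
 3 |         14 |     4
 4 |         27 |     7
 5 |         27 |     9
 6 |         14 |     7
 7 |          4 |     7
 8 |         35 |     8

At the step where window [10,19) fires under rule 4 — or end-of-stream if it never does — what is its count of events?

i=0 t=11 v=2: → [10,19),[5,14); WM=10
i=1 t=5 v=9: DROP (t<10-3); WM=10
i=2 t=14 v=2: → [10,19); WM=13
i=3 t=14 v=4: → [10,19); WM=13
i=4 t=27 v=7: → [25,34),[20,29); WM=26; [5,14) fires=1 [10,19) fires=3
i=5 t=27 v=9: → [25,34),[20,29); WM=26
i=6 t=14 v=7: DROP (t<26-3); WM=26
i=7 t=4 v=7: DROP (t<26-3); WM=26
i=8 t=35 v=8: → [35,44),[30,39); WM=34; [20,29) fires=2 [25,34) fires=2

3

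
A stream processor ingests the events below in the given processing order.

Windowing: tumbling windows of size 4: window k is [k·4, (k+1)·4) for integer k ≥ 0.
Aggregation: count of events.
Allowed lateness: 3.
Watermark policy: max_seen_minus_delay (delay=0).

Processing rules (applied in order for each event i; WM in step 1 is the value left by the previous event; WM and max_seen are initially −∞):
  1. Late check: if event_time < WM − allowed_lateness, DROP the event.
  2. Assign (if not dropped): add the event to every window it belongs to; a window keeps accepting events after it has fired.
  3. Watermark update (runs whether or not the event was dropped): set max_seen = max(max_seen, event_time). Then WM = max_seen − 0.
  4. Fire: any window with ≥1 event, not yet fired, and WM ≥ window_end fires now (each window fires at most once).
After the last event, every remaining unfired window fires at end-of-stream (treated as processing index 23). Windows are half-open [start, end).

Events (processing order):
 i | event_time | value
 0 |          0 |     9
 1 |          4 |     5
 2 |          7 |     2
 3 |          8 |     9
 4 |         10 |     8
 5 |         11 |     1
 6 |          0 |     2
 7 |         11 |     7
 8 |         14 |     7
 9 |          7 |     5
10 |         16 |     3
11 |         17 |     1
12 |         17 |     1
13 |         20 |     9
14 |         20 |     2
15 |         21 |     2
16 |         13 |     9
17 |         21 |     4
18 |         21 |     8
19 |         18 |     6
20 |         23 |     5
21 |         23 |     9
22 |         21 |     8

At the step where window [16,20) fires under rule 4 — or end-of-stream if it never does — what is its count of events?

i=0 t=0 v=9: → [0,4); WM=0
i=1 t=4 v=5: → [4,8); WM=4; [0,4) fires=1
i=2 t=7 v=2: → [4,8); WM=7
i=3 t=8 v=9: → [8,12); WM=8; [4,8) fires=2
i=4 t=10 v=8: → [8,12); WM=10
i=5 t=11 v=1: → [8,12); WM=11
i=6 t=0 v=2: DROP (t<11-3); WM=11
i=7 t=11 v=7: → [8,12); WM=11
i=8 t=14 v=7: → [12,16); WM=14; [8,12) fires=4
i=9 t=7 v=5: DROP (t<14-3); WM=14
i=10 t=16 v=3: → [16,20); WM=16; [12,16) fires=1
i=11 t=17 v=1: → [16,20); WM=17
i=12 t=17 v=1: → [16,20); WM=17
i=13 t=20 v=9: → [20,24); WM=20; [16,20) fires=3
i=14 t=20 v=2: → [20,24); WM=20
i=15 t=21 v=2: → [20,24); WM=21
i=16 t=13 v=9: DROP (t<21-3); WM=21
i=17 t=21 v=4: → [20,24); WM=21
i=18 t=21 v=8: → [20,24); WM=21
i=19 t=18 v=6: → [16,20); WM=21
i=20 t=23 v=5: → [20,24); WM=23
i=21 t=23 v=9: → [20,24); WM=23
i=22 t=21 v=8: → [20,24); WM=23

3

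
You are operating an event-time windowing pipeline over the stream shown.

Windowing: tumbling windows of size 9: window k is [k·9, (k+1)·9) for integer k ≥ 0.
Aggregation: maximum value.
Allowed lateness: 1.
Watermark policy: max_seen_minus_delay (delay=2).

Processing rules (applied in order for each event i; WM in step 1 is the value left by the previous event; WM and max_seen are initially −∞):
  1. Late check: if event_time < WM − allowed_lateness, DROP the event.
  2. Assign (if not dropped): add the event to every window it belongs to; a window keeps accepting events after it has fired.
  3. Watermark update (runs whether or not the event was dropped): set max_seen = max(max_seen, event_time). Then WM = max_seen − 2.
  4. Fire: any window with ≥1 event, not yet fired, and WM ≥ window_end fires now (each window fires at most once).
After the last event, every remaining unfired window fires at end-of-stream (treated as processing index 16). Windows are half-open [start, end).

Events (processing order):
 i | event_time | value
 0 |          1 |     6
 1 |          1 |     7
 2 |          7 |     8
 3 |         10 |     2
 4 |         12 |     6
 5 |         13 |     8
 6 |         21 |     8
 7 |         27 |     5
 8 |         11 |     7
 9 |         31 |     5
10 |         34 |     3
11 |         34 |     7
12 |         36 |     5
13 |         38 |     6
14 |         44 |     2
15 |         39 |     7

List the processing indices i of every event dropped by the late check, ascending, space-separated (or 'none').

i=0 t=1 v=6: → [0,9); WM=-1
i=1 t=1 v=7: → [0,9); WM=-1
i=2 t=7 v=8: → [0,9); WM=5
i=3 t=10 v=2: → [9,18); WM=8
i=4 t=12 v=6: → [9,18); WM=10; [0,9) fires=8
i=5 t=13 v=8: → [9,18); WM=11
i=6 t=21 v=8: → [18,27); WM=19; [9,18) fires=8
i=7 t=27 v=5: → [27,36); WM=25
i=8 t=11 v=7: DROP (t<25-1); WM=25
i=9 t=31 v=5: → [27,36); WM=29; [18,27) fires=8
i=10 t=34 v=3: → [27,36); WM=32
i=11 t=34 v=7: → [27,36); WM=32
i=12 t=36 v=5: → [36,45); WM=34
i=13 t=38 v=6: → [36,45); WM=36; [27,36) fires=7
i=14 t=44 v=2: → [36,45); WM=42
i=15 t=39 v=7: DROP (t<42-1); WM=42

8 15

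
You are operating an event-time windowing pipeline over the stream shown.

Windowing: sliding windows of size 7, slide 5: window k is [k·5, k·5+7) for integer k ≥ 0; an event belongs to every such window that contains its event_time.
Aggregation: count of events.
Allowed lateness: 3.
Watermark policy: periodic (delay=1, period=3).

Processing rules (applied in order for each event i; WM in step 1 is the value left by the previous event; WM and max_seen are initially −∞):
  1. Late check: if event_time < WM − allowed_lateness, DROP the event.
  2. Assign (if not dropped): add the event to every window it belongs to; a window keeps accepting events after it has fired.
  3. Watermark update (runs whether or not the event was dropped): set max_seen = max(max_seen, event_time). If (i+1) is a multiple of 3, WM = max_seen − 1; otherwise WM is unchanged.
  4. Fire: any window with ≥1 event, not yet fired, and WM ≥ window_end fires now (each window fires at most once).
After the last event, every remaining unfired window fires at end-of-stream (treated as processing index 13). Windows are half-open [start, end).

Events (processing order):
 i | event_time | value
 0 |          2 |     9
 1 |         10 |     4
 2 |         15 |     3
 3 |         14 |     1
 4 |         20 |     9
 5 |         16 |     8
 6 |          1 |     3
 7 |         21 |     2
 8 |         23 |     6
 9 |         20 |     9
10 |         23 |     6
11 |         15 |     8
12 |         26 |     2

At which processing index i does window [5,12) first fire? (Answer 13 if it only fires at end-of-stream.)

2

i=0 t=2 v=9: → [0,7); WM=−∞
i=1 t=10 v=4: → [10,17),[5,12); WM=−∞
i=2 t=15 v=3: → [15,22),[10,17); WM=14; [0,7) fires=1 [5,12) fires=1
i=3 t=14 v=1: → [10,17); WM=14
i=4 t=20 v=9: → [20,27),[15,22); WM=14
i=5 t=16 v=8: → [15,22),[10,17); WM=19; [10,17) fires=4
i=6 t=1 v=3: DROP (t<19-3); WM=19
i=7 t=21 v=2: → [20,27),[15,22); WM=19
i=8 t=23 v=6: → [20,27); WM=22; [15,22) fires=4
i=9 t=20 v=9: → [20,27),[15,22); WM=22
i=10 t=23 v=6: → [20,27); WM=22
i=11 t=15 v=8: DROP (t<22-3); WM=22
i=12 t=26 v=2: → [25,32),[20,27); WM=22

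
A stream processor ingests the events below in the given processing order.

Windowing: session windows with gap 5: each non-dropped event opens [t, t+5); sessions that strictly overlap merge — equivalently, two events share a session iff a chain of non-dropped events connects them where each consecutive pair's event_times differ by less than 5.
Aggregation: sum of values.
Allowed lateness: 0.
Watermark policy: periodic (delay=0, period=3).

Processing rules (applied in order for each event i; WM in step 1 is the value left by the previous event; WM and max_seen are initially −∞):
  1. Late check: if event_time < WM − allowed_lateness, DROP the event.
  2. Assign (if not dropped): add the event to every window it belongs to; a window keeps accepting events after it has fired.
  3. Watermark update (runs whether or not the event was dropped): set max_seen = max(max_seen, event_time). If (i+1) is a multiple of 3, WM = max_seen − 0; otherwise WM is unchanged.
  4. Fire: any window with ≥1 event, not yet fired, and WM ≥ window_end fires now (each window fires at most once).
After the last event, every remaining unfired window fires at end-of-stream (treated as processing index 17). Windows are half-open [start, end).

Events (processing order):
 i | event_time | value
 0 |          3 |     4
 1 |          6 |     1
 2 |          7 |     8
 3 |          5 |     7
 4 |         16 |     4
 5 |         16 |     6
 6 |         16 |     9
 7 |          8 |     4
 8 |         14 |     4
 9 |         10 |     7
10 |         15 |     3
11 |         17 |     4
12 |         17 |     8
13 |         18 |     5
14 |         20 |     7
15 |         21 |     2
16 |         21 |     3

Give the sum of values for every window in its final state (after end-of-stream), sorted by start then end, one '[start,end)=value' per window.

[3,12)=13 [16,26)=48

i=0 t=3 v=4: → [3,8); WM=−∞
i=1 t=6 v=1: → [3,11); WM=−∞
i=2 t=7 v=8: → [3,12); WM=7
i=3 t=5 v=7: DROP (t<7-0); WM=7
i=4 t=16 v=4: → [16,21); WM=7
i=5 t=16 v=6: → [16,21); WM=16
i=6 t=16 v=9: → [16,21); WM=16
i=7 t=8 v=4: DROP (t<16-0); WM=16
i=8 t=14 v=4: DROP (t<16-0); WM=16
i=9 t=10 v=7: DROP (t<16-0); WM=16
i=10 t=15 v=3: DROP (t<16-0); WM=16
i=11 t=17 v=4: → [16,22); WM=17
i=12 t=17 v=8: → [16,22); WM=17
i=13 t=18 v=5: → [16,23); WM=17
i=14 t=20 v=7: → [16,25); WM=20
i=15 t=21 v=2: → [16,26); WM=20
i=16 t=21 v=3: → [16,26); WM=20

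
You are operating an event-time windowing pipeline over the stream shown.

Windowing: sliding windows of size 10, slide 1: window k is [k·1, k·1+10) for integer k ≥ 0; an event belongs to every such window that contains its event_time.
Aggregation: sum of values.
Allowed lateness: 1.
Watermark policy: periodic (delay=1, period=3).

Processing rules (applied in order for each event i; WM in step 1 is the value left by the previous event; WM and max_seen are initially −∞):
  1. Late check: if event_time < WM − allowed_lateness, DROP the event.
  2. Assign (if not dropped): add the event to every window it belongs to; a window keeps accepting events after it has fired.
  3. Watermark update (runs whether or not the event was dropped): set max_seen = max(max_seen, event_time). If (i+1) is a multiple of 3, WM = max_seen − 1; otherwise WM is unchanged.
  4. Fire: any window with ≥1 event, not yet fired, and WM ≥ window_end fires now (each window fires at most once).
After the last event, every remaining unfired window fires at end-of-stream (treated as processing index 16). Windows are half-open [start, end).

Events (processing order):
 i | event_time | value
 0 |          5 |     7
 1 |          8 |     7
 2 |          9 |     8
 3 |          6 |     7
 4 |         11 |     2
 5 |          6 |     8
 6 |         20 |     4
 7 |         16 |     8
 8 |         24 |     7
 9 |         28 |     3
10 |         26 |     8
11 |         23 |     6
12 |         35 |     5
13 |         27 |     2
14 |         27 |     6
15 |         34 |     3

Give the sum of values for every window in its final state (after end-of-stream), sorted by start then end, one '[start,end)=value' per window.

[0,10)=22 [1,11)=22 [2,12)=24 [3,13)=24 [4,14)=24 [5,15)=24 [6,16)=17 [7,17)=25 [8,18)=25 [9,19)=18 [10,20)=10 [11,21)=14 [12,22)=12 [13,23)=12 [14,24)=18 [15,25)=25 [16,26)=25 [17,27)=25 [18,28)=33 [19,29)=36 [20,30)=36 [21,31)=32 [22,32)=32 [23,33)=32 [24,34)=26 [25,35)=22 [26,36)=27 [27,37)=19 [28,38)=11 [29,39)=8 [30,40)=8 [31,41)=8 [32,42)=8 [33,43)=8 [34,44)=8 [35,45)=5

i=0 t=5 v=7: → [5,15),[4,14),[3,13),[2,12),[1,11),[0,10); WM=−∞
i=1 t=8 v=7: → [8,18),[7,17),[6,16),[5,15),[4,14),[3,13),[2,12),[1,11),[0,10); WM=−∞
i=2 t=9 v=8: → [9,19),[8,18),[7,17),[6,16),[5,15),[4,14),[3,13),[2,12),[1,11),[0,10); WM=8
i=3 t=6 v=7: DROP (t<8-1); WM=8
i=4 t=11 v=2: → [11,21),[10,20),[9,19),[8,18),[7,17),[6,16),[5,15),[4,14),[3,13),[2,12); WM=8
i=5 t=6 v=8: DROP (t<8-1); WM=10; [0,10) fires=22
i=6 t=20 v=4: → [20,30),[19,29),[18,28),[17,27),[16,26),[15,25),[14,24),[13,23),[12,22),[11,21); WM=10
i=7 t=16 v=8: → [16,26),[15,25),[14,24),[13,23),[12,22),[11,21),[10,20),[9,19),[8,18),[7,17); WM=10
i=8 t=24 v=7: → [24,34),[23,33),[22,32),[21,31),[20,30),[19,29),[18,28),[17,27),[16,26),[15,25); WM=23; [1,11) fires=22 [2,12) fires=24 [3,13) fires=24 [4,14) fires=24 [5,15) fires=24 [6,16) fires=17 [7,17) fires=25 [8,18) fires=25 [9,19) fires=18 [10,20) fires=10 [11,21) fires=14 [12,22) fires=12 [13,23) fires=12
i=9 t=28 v=3: → [28,38),[27,37),[26,36),[25,35),[24,34),[23,33),[22,32),[21,31),[20,30),[19,29); WM=23
i=10 t=26 v=8: → [26,36),[25,35),[24,34),[23,33),[22,32),[21,31),[20,30),[19,29),[18,28),[17,27); WM=23
i=11 t=23 v=6: → [23,33),[22,32),[21,31),[20,30),[19,29),[18,28),[17,27),[16,26),[15,25),[14,24); WM=27; [14,24) fires=18 [15,25) fires=25 [16,26) fires=25 [17,27) fires=25
i=12 t=35 v=5: → [35,45),[34,44),[33,43),[32,42),[31,41),[30,40),[29,39),[28,38),[27,37),[26,36); WM=27
i=13 t=27 v=2: → [27,37),[26,36),[25,35),[24,34),[23,33),[22,32),[21,31),[20,30),[19,29),[18,28); WM=27
i=14 t=27 v=6: → [27,37),[26,36),[25,35),[24,34),[23,33),[22,32),[21,31),[20,30),[19,29),[18,28); WM=34; [18,28) fires=33 [19,29) fires=36 [20,30) fires=36 [21,31) fires=32 [22,32) fires=32 [23,33) fires=32 [24,34) fires=26
i=15 t=34 v=3: → [34,44),[33,43),[32,42),[31,41),[30,40),[29,39),[28,38),[27,37),[26,36),[25,35); WM=34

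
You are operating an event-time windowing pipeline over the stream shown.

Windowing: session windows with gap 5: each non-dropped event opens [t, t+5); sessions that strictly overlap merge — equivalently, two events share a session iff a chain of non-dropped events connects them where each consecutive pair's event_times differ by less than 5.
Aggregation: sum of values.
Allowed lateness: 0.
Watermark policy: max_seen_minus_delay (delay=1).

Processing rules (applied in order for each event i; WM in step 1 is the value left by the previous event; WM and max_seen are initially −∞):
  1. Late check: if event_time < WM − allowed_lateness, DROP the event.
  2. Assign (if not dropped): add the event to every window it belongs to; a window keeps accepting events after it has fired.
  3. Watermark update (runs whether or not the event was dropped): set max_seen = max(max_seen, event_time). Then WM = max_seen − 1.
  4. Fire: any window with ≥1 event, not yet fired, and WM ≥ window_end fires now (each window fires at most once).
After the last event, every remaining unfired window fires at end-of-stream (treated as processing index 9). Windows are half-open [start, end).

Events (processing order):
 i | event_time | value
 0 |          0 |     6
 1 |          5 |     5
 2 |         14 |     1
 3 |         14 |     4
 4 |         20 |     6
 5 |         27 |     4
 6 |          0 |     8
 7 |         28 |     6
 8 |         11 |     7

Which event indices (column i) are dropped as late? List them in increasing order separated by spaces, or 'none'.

i=0 t=0 v=6: → [0,5); WM=-1
i=1 t=5 v=5: → [5,10); WM=4
i=2 t=14 v=1: → [14,19); WM=13
i=3 t=14 v=4: → [14,19); WM=13
i=4 t=20 v=6: → [20,25); WM=19
i=5 t=27 v=4: → [27,32); WM=26
i=6 t=0 v=8: DROP (t<26-0); WM=26
i=7 t=28 v=6: → [27,33); WM=27
i=8 t=11 v=7: DROP (t<27-0); WM=27

6 8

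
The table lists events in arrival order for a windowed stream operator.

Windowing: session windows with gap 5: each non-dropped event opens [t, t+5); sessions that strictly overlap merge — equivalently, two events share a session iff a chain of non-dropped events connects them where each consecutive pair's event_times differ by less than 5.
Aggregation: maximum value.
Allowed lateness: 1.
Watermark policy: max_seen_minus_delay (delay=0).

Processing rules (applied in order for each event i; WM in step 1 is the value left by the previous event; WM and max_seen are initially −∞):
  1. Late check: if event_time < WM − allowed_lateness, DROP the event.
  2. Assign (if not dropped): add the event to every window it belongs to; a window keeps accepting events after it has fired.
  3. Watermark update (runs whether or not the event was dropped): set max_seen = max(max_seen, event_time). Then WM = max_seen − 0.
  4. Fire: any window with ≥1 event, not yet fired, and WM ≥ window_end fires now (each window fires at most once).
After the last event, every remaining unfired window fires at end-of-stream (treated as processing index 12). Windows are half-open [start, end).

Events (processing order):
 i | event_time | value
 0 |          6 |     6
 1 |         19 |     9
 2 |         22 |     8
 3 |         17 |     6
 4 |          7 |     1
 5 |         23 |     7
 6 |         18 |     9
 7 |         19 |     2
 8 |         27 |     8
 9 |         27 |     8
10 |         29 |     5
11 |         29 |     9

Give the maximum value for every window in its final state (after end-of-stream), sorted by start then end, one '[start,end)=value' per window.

i=0 t=6 v=6: → [6,11); WM=6
i=1 t=19 v=9: → [19,24); WM=19
i=2 t=22 v=8: → [19,27); WM=22
i=3 t=17 v=6: DROP (t<22-1); WM=22
i=4 t=7 v=1: DROP (t<22-1); WM=22
i=5 t=23 v=7: → [19,28); WM=23
i=6 t=18 v=9: DROP (t<23-1); WM=23
i=7 t=19 v=2: DROP (t<23-1); WM=23
i=8 t=27 v=8: → [19,32); WM=27
i=9 t=27 v=8: → [19,32); WM=27
i=10 t=29 v=5: → [19,34); WM=29
i=11 t=29 v=9: → [19,34); WM=29

[6,11)=6 [19,34)=9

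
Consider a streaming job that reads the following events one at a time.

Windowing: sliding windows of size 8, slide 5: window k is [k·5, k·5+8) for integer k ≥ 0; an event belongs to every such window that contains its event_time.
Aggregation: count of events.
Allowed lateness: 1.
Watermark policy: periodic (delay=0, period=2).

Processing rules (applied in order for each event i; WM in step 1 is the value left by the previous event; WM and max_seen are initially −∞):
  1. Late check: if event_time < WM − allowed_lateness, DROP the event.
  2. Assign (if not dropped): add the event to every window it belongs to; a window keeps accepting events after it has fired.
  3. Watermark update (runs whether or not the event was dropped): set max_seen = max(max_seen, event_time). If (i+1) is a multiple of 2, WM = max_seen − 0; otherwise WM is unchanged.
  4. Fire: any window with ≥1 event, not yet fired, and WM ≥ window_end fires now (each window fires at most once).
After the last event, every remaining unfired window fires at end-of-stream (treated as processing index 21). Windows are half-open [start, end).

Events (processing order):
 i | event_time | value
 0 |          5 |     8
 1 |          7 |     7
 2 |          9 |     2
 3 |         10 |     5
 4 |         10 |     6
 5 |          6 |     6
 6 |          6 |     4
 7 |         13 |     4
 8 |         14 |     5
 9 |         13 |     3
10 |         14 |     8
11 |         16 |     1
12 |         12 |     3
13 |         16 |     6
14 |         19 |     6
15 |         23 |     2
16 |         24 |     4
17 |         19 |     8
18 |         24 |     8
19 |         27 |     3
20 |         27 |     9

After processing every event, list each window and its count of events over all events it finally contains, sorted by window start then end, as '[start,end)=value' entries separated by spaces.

[0,8)=2 [5,13)=5 [10,18)=8 [15,23)=3 [20,28)=5 [25,33)=2

i=0 t=5 v=8: → [5,13),[0,8); WM=−∞
i=1 t=7 v=7: → [5,13),[0,8); WM=7
i=2 t=9 v=2: → [5,13); WM=7
i=3 t=10 v=5: → [10,18),[5,13); WM=10; [0,8) fires=2
i=4 t=10 v=6: → [10,18),[5,13); WM=10
i=5 t=6 v=6: DROP (t<10-1); WM=10
i=6 t=6 v=4: DROP (t<10-1); WM=10
i=7 t=13 v=4: → [10,18); WM=13; [5,13) fires=5
i=8 t=14 v=5: → [10,18); WM=13
i=9 t=13 v=3: → [10,18); WM=14
i=10 t=14 v=8: → [10,18); WM=14
i=11 t=16 v=1: → [15,23),[10,18); WM=16
i=12 t=12 v=3: DROP (t<16-1); WM=16
i=13 t=16 v=6: → [15,23),[10,18); WM=16
i=14 t=19 v=6: → [15,23); WM=16
i=15 t=23 v=2: → [20,28); WM=23; [10,18) fires=8 [15,23) fires=3
i=16 t=24 v=4: → [20,28); WM=23
i=17 t=19 v=8: DROP (t<23-1); WM=24
i=18 t=24 v=8: → [20,28); WM=24
i=19 t=27 v=3: → [25,33),[20,28); WM=27
i=20 t=27 v=9: → [25,33),[20,28); WM=27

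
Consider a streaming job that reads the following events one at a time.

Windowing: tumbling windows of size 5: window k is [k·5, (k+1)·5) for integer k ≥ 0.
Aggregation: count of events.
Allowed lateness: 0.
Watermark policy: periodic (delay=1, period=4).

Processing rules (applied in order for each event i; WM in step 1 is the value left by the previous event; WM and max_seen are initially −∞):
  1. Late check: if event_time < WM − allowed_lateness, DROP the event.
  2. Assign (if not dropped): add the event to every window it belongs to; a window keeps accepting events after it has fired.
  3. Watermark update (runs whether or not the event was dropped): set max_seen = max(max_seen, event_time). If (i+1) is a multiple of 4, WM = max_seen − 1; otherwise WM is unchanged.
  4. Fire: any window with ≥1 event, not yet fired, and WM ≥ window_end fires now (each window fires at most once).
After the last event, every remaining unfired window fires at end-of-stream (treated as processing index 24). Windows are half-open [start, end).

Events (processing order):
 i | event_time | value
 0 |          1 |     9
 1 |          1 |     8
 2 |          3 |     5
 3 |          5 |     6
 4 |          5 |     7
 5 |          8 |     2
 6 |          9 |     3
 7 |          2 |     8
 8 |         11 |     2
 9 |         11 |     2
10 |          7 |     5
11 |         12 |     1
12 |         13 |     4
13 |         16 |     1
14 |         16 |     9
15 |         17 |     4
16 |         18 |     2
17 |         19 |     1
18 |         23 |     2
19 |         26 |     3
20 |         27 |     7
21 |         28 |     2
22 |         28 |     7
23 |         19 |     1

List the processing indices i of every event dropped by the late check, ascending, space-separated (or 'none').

i=0 t=1 v=9: → [0,5); WM=−∞
i=1 t=1 v=8: → [0,5); WM=−∞
i=2 t=3 v=5: → [0,5); WM=−∞
i=3 t=5 v=6: → [5,10); WM=4
i=4 t=5 v=7: → [5,10); WM=4
i=5 t=8 v=2: → [5,10); WM=4
i=6 t=9 v=3: → [5,10); WM=4
i=7 t=2 v=8: DROP (t<4-0); WM=8; [0,5) fires=3
i=8 t=11 v=2: → [10,15); WM=8
i=9 t=11 v=2: → [10,15); WM=8
i=10 t=7 v=5: DROP (t<8-0); WM=8
i=11 t=12 v=1: → [10,15); WM=11; [5,10) fires=4
i=12 t=13 v=4: → [10,15); WM=11
i=13 t=16 v=1: → [15,20); WM=11
i=14 t=16 v=9: → [15,20); WM=11
i=15 t=17 v=4: → [15,20); WM=16; [10,15) fires=4
i=16 t=18 v=2: → [15,20); WM=16
i=17 t=19 v=1: → [15,20); WM=16
i=18 t=23 v=2: → [20,25); WM=16
i=19 t=26 v=3: → [25,30); WM=25; [15,20) fires=5 [20,25) fires=1
i=20 t=27 v=7: → [25,30); WM=25
i=21 t=28 v=2: → [25,30); WM=25
i=22 t=28 v=7: → [25,30); WM=25
i=23 t=19 v=1: DROP (t<25-0); WM=27

7 10 23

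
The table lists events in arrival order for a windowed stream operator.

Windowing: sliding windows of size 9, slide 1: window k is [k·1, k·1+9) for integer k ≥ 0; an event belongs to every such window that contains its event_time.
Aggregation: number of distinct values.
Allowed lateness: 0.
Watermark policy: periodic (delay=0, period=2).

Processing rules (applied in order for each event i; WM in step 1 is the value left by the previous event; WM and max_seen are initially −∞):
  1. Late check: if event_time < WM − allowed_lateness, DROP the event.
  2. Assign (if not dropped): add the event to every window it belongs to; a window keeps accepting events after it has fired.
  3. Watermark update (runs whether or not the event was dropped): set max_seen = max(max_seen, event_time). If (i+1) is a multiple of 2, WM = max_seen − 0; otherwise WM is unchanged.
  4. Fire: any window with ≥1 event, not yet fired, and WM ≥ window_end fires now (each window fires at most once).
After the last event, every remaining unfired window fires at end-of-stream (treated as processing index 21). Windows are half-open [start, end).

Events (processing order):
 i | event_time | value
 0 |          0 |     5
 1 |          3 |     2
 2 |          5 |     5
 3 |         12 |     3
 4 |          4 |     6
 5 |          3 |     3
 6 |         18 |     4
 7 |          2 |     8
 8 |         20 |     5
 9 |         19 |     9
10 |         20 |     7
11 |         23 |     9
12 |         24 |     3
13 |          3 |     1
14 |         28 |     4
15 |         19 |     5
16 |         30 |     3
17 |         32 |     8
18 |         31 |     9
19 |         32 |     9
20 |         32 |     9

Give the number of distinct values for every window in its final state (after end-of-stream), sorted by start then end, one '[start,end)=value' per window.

[0,9)=2 [1,10)=2 [2,11)=2 [3,12)=2 [4,13)=2 [5,14)=2 [6,15)=1 [7,16)=1 [8,17)=1 [9,18)=1 [10,19)=2 [11,20)=3 [12,21)=5 [13,22)=4 [14,23)=4 [15,24)=4 [16,25)=5 [17,26)=5 [18,27)=5 [19,28)=4 [20,29)=5 [21,30)=3 [22,31)=3 [23,32)=3 [24,33)=4 [25,34)=4 [26,35)=4 [27,36)=4 [28,37)=4 [29,38)=3 [30,39)=3 [31,40)=2 [32,41)=2

i=0 t=0 v=5: → [0,9); WM=−∞
i=1 t=3 v=2: → [3,12),[2,11),[1,10),[0,9); WM=3
i=2 t=5 v=5: → [5,14),[4,13),[3,12),[2,11),[1,10),[0,9); WM=3
i=3 t=12 v=3: → [12,21),[11,20),[10,19),[9,18),[8,17),[7,16),[6,15),[5,14),[4,13); WM=12; [0,9) fires=2 [1,10) fires=2 [2,11) fires=2 [3,12) fires=2
i=4 t=4 v=6: DROP (t<12-0); WM=12
i=5 t=3 v=3: DROP (t<12-0); WM=12
i=6 t=18 v=4: → [18,27),[17,26),[16,25),[15,24),[14,23),[13,22),[12,21),[11,20),[10,19); WM=12
i=7 t=2 v=8: DROP (t<12-0); WM=18; [4,13) fires=2 [5,14) fires=2 [6,15) fires=1 [7,16) fires=1 [8,17) fires=1 [9,18) fires=1
i=8 t=20 v=5: → [20,29),[19,28),[18,27),[17,26),[16,25),[15,24),[14,23),[13,22),[12,21); WM=18
i=9 t=19 v=9: → [19,28),[18,27),[17,26),[16,25),[15,24),[14,23),[13,22),[12,21),[11,20); WM=20; [10,19) fires=2 [11,20) fires=3
i=10 t=20 v=7: → [20,29),[19,28),[18,27),[17,26),[16,25),[15,24),[14,23),[13,22),[12,21); WM=20
i=11 t=23 v=9: → [23,32),[22,31),[21,30),[20,29),[19,28),[18,27),[17,26),[16,25),[15,24); WM=23; [12,21) fires=5 [13,22) fires=4 [14,23) fires=4
i=12 t=24 v=3: → [24,33),[23,32),[22,31),[21,30),[20,29),[19,28),[18,27),[17,26),[16,25); WM=23
i=13 t=3 v=1: DROP (t<23-0); WM=24; [15,24) fires=4
i=14 t=28 v=4: → [28,37),[27,36),[26,35),[25,34),[24,33),[23,32),[22,31),[21,30),[20,29); WM=24
i=15 t=19 v=5: DROP (t<24-0); WM=28; [16,25) fires=5 [17,26) fires=5 [18,27) fires=5 [19,28) fires=4
i=16 t=30 v=3: → [30,39),[29,38),[28,37),[27,36),[26,35),[25,34),[24,33),[23,32),[22,31); WM=28
i=17 t=32 v=8: → [32,41),[31,40),[30,39),[29,38),[28,37),[27,36),[26,35),[25,34),[24,33); WM=32; [20,29) fires=5 [21,30) fires=3 [22,31) fires=3 [23,32) fires=3
i=18 t=31 v=9: DROP (t<32-0); WM=32
i=19 t=32 v=9: → [32,41),[31,40),[30,39),[29,38),[28,37),[27,36),[26,35),[25,34),[24,33); WM=32
i=20 t=32 v=9: → [32,41),[31,40),[30,39),[29,38),[28,37),[27,36),[26,35),[25,34),[24,33); WM=32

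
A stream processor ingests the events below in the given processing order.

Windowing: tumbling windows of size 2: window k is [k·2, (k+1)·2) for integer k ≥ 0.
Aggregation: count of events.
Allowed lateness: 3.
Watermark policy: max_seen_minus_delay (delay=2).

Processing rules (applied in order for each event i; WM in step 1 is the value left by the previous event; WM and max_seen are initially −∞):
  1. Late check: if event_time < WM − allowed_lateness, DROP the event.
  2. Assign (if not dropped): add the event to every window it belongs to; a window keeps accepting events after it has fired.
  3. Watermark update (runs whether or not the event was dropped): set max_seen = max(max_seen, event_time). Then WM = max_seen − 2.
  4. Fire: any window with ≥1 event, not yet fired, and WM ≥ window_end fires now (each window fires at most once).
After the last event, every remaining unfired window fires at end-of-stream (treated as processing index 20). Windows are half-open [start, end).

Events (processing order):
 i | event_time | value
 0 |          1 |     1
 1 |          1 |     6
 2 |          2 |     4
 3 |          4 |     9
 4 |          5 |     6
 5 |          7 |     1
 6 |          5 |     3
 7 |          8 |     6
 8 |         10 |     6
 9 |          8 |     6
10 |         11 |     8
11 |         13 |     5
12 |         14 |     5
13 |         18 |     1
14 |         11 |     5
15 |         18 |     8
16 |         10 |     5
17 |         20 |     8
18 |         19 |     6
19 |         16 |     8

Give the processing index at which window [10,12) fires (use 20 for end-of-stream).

i=0 t=1 v=1: → [0,2); WM=-1
i=1 t=1 v=6: → [0,2); WM=-1
i=2 t=2 v=4: → [2,4); WM=0
i=3 t=4 v=9: → [4,6); WM=2; [0,2) fires=2
i=4 t=5 v=6: → [4,6); WM=3
i=5 t=7 v=1: → [6,8); WM=5; [2,4) fires=1
i=6 t=5 v=3: → [4,6); WM=5
i=7 t=8 v=6: → [8,10); WM=6; [4,6) fires=3
i=8 t=10 v=6: → [10,12); WM=8; [6,8) fires=1
i=9 t=8 v=6: → [8,10); WM=8
i=10 t=11 v=8: → [10,12); WM=9
i=11 t=13 v=5: → [12,14); WM=11; [8,10) fires=2
i=12 t=14 v=5: → [14,16); WM=12; [10,12) fires=2
i=13 t=18 v=1: → [18,20); WM=16; [12,14) fires=1 [14,16) fires=1
i=14 t=11 v=5: DROP (t<16-3); WM=16
i=15 t=18 v=8: → [18,20); WM=16
i=16 t=10 v=5: DROP (t<16-3); WM=16
i=17 t=20 v=8: → [20,22); WM=18
i=18 t=19 v=6: → [18,20); WM=18
i=19 t=16 v=8: → [16,18); WM=18; [16,18) fires=1

12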